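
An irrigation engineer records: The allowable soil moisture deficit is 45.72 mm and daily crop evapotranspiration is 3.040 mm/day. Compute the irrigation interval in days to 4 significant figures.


Approach: apply the irrigation interval relation, interval = SMD / ETc.
interval = 45.72 / 3.040 = 15.04 days
Therefore the irrigation interval = 15.04 days.


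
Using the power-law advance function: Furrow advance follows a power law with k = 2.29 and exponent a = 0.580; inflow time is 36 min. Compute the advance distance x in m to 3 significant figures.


Approach: apply the power-law advance function, x = k*t^a.
x = 2.29 * 36^0.580 = 18.3 m
Therefore the advance distance x = 18.3 m.


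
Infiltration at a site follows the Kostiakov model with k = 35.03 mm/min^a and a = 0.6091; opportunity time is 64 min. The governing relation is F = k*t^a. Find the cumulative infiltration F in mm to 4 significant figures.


F = 35.03 * 64^0.6091 = 441.1 mm
Therefore the cumulative infiltration F = 441.1 mm.


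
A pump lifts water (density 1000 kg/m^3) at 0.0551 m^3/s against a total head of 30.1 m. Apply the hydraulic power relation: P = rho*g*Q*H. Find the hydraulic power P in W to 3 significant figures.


P = 1000 * 9.81 * 0.0551 * 30.1 = 16300 W
Therefore the hydraulic power P = 16300 W.


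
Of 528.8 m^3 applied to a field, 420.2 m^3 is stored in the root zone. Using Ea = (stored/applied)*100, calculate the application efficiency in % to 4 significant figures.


Ea = (420.2/528.8)*100 = 79.46 %
Therefore the application efficiency = 79.46 %.


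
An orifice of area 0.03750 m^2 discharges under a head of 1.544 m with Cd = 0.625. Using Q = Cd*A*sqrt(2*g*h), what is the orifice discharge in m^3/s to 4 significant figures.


Q = 0.625 * 0.03750 * sqrt(2*9.81*1.544) = 0.1290 m^3/s
Therefore the orifice discharge = 0.1290 m^3/s.


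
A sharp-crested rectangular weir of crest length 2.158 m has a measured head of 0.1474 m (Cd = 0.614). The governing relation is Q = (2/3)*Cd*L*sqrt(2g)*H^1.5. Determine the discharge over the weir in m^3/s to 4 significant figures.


Q = (2/3)*0.614*2.158*sqrt(2*9.81)*0.1474^1.5 = 0.2214 m^3/s
Therefore the discharge over the weir = 0.2214 m^3/s.


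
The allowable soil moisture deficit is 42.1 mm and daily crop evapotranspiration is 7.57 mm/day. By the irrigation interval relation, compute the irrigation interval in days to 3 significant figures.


Approach: apply the irrigation interval relation, interval = SMD / ETc.
interval = 42.1 / 7.57 = 5.56 days
Therefore the irrigation interval = 5.56 days.


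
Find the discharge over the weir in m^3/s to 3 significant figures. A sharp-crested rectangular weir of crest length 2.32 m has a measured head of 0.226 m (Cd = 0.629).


Approach: apply the rectangular weir equation, Q = (2/3)*Cd*L*sqrt(2g)*H^1.5.
Q = (2/3)*0.629*2.32*sqrt(2*9.81)*0.226^1.5 = 0.463 m^3/s
Therefore the discharge over the weir = 0.463 m^3/s.


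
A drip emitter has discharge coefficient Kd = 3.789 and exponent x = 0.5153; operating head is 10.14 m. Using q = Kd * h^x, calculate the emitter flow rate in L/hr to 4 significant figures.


q = 3.789 * 10.14^0.5153 = 12.50 L/hr
Therefore the emitter flow rate = 12.50 L/hr.


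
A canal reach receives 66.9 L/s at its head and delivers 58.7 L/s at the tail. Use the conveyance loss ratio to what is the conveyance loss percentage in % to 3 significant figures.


Approach: apply the conveyance loss ratio, loss% = ((Q_head - Q_tail)/Q_head)*100.
loss = ((66.9 - 58.7)/66.9)*100 = 12.3 %
Therefore the conveyance loss percentage = 12.3 %.


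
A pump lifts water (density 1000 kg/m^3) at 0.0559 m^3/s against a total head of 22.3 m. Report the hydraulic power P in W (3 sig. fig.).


Approach: apply the hydraulic power relation, P = rho*g*Q*H.
P = 1000 * 9.81 * 0.0559 * 22.3 = 12200 W
Therefore the hydraulic power P = 12200 W.


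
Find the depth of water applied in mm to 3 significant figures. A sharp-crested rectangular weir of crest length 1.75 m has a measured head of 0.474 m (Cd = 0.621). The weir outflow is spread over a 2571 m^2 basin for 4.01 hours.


Approach: apply the rectangular weir equation with a volume-to-depth conversion, Q = (2/3)*Cd*L*sqrt(2g)*H^1.5; d = Q*t/A * 1000.
Step 1 — weir discharge:
  Q = (2/3)*0.621*1.75*sqrt(2*9.81)*0.474^1.5 = 1.0473 m^3/s
Step 2 — volume: V = 1.0473 * 4.01*3600 = 15118 m^3
Step 3 — depth: d = V/A * 1000 = 15118/2571 * 1000 = 5880 mm
Therefore the depth of water applied = 5880 mm.


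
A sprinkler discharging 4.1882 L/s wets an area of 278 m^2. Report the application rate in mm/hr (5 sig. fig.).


Approach: apply the application rate relation, rate = (Q/A)*3600.
rate = (4.1882 / 278) * 3600 = 54.236 mm/hr
Therefore the application rate = 54.236 mm/hr.


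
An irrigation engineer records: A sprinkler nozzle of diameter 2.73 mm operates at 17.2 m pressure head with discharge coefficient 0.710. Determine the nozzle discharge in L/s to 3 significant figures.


Approach: apply the orifice equation, Q = Cd*A*sqrt(2*g*h), A = pi*(d/2)^2.
A = pi*(2.73e-3/2)^2 = 5.8535e-06 m^2
Q = 0.710 * 5.8535e-06 * sqrt(2*9.81*17.2) * 1000 = 0.0763 L/s
Therefore the nozzle discharge = 0.0763 L/s.


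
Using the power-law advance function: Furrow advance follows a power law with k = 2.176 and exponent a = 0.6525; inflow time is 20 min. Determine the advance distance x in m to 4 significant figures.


Approach: apply the power-law advance function, x = k*t^a.
x = 2.176 * 20^0.6525 = 15.37 m
Therefore the advance distance x = 15.37 m.


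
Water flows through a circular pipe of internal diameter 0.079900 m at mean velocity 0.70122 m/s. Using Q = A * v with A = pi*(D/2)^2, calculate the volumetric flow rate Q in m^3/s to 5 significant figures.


A = pi*(0.079900/2)^2 = 0.005013990 m^2
Q = 0.005013990 * 0.70122 = 0.0035159 m^3/s
Therefore the volumetric flow rate Q = 0.0035159 m^3/s.


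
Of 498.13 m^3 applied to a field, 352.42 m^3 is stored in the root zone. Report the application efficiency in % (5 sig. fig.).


Approach: apply the application efficiency ratio, Ea = (stored/applied)*100.
Ea = (352.42/498.13)*100 = 70.749 %
Therefore the application efficiency = 70.749 %.


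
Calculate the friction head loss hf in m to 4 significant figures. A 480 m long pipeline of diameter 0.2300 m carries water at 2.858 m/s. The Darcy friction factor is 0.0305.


Approach: apply the Darcy-Weisbach equation, hf = f*(L/D)*(v^2/(2g)).
hf = 0.0305 * (480/0.2300) * (2.858^2 / (2*9.81))
hf = 26.50 m
Therefore the friction head loss hf = 26.50 m.


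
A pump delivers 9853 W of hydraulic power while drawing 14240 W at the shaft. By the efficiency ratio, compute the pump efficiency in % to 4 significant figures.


Approach: apply the efficiency ratio, eta = (P_out/P_in)*100.
eta = (9853 / 14240) * 100 = 69.19 %
Therefore the pump efficiency = 69.19 %.


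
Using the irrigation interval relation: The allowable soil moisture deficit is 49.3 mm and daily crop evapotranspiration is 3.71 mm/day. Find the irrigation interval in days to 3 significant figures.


Approach: apply the irrigation interval relation, interval = SMD / ETc.
interval = 49.3 / 3.71 = 13.3 days
Therefore the irrigation interval = 13.3 days.


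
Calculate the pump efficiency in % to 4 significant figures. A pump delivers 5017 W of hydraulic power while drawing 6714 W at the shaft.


Approach: apply the efficiency ratio, eta = (P_out/P_in)*100.
eta = (5017 / 6714) * 100 = 74.72 %
Therefore the pump efficiency = 74.72 %.


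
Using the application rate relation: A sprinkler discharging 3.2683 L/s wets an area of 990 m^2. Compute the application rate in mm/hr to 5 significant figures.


Approach: apply the application rate relation, rate = (Q/A)*3600.
rate = (3.2683 / 990) * 3600 = 11.885 mm/hr
Therefore the application rate = 11.885 mm/hr.


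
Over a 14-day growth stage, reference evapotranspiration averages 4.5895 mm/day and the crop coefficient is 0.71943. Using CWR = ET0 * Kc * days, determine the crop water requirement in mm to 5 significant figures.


CWR = 4.5895 * 0.71943 * 14 = 46.226 mm
Therefore the crop water requirement = 46.226 mm.


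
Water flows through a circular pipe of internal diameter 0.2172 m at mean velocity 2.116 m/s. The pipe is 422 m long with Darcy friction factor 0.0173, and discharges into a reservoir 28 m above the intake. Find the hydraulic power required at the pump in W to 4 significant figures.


Approach: apply continuity + Darcy-Weisbach + hydraulic power, Q = A*v; hf = f*(L/D)*(v^2/(2g)); H = static + hf; P = rho*g*Q*H.
Step 1 — flow rate (continuity, Q = A*v):
  A = pi*(0.2172/2)^2 = 0.0370518 m^2
  Q = 0.0370518 * 2.116 = 0.0784016 m^3/s
Step 2 — friction head loss (Darcy-Weisbach):
  hf = 0.0173 * (422/0.2172) * (2.116^2 / (2*9.81))
  hf = 7.67063 m
Step 3 — total head: H = 28 + 7.67063 = 35.6706 m
Step 4 — hydraulic power (P = rho*g*Q*H):
  P = 1000 * 9.81 * 0.0784016 * 35.6706 = 27440 W
Therefore the hydraulic power required at the pump = 27440 W.


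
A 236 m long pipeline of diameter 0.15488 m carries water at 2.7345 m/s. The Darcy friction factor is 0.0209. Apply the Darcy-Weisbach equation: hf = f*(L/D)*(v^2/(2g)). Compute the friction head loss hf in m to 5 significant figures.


hf = 0.0209 * (236/0.15488) * (2.7345^2 / (2*9.81))
hf = 12.137 m
Therefore the friction head loss hf = 12.137 m.


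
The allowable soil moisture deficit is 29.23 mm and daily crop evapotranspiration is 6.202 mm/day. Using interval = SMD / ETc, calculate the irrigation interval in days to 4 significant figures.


interval = 29.23 / 6.202 = 4.713 days
Therefore the irrigation interval = 4.713 days.


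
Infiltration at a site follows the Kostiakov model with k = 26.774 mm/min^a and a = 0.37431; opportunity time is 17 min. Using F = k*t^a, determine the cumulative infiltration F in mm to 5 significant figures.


F = 26.774 * 17^0.37431 = 77.318 mm
Therefore the cumulative infiltration F = 77.318 mm.


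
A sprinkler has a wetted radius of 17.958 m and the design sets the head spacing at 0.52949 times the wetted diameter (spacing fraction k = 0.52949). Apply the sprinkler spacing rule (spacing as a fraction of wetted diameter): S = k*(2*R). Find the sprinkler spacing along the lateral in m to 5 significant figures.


S = 0.52949 * (2 * 17.958) = 19.017 m
Therefore the sprinkler spacing along the lateral = 19.017 m.


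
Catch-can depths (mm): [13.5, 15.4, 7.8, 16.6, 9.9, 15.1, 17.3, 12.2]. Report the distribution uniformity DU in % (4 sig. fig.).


Approach: apply the low-quarter distribution uniformity, DU = (mean of lowest quarter of readings / overall mean)*100.
sorted lowest 2 of 8: [7.8, 9.9] -> mean = 8.85000 mm
overall mean = 13.4750 mm
DU = (8.85000/13.4750)*100 = 65.68 %
Therefore the distribution uniformity DU = 65.68 %.


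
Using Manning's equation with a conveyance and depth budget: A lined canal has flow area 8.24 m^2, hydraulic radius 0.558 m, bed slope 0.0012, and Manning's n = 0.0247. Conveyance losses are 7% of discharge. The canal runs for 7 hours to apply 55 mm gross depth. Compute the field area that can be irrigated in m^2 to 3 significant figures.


Approach: apply Manning's equation with a conveyance and depth budget, Q = (1/n)*A*R^(2/3)*S^(1/2); Q_field = Q*(1-loss); Area = Q_field*t/(d/1000).
Step 1 — canal discharge (Manning's equation):
  Q = (1/0.0247) * 8.24 * 0.558^(2/3) * 0.0012^(1/2) = 7.8327 m^3/s
Step 2 — delivered flow: Q_field = 7.8327*(1 - 7/100) = 7.2844 m^3/s
Step 3 — volume delivered: V = 7.2844 * 7*3600 = 183570 m^3
Step 4 — area served: A = V / (depth/1000) = 183570 / 0.055 = 3340000 m^2
Therefore the field area that can be irrigated = 3340000 m^2.


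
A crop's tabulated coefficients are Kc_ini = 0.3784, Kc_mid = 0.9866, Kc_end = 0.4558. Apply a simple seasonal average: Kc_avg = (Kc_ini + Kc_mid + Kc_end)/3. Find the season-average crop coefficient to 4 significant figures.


Kc_avg = (0.3784 + 0.9866 + 0.4558)/3 = 0.6069
Therefore the season-average crop coefficient = 0.6069.


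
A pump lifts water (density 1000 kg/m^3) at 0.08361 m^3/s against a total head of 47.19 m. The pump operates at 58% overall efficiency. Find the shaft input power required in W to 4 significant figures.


Approach: apply hydraulic power then efficiency conversion, P = rho*g*Q*H; P_in = P/eta.
Step 1 — hydraulic power (P = rho*g*Q*H):
  P = 1000 * 9.81 * 0.08361 * 47.19 = 38705.9 W
Step 2 — input power: P_in = P/eta = 38705.9 / 0.58 = 66730 W
Therefore the shaft input power required = 66730 W.


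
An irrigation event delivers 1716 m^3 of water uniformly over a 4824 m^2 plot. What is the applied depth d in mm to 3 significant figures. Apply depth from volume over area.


Approach: apply depth from volume over area, d = (V/A)*1000.
d = (1716 / 4824) * 1000 = 356 mm
Therefore the applied depth d = 356 mm.


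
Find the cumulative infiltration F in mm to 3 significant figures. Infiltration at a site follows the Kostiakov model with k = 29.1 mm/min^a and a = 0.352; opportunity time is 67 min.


Approach: apply the Kostiakov infiltration equation, F = k*t^a.
F = 29.1 * 67^0.352 = 128 mm
Therefore the cumulative infiltration F = 128 mm.


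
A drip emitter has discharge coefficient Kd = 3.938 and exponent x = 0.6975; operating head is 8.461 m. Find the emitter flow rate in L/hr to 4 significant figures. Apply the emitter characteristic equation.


Approach: apply the emitter characteristic equation, q = Kd * h^x.
q = 3.938 * 8.461^0.6975 = 17.46 L/hr
Therefore the emitter flow rate = 17.46 L/hr.


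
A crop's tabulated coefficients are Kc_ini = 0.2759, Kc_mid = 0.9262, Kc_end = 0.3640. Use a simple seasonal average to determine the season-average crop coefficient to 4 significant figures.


Approach: apply a simple seasonal average, Kc_avg = (Kc_ini + Kc_mid + Kc_end)/3.
Kc_avg = (0.2759 + 0.9262 + 0.3640)/3 = 0.5220
Therefore the season-average crop coefficient = 0.5220.


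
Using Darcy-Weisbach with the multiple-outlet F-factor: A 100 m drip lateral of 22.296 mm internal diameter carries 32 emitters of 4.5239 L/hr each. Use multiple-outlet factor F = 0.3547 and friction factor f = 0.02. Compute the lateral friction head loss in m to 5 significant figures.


Approach: apply Darcy-Weisbach with the multiple-outlet F-factor, Q = n*q/(3600*1000) m^3/s; v = Q/A; hf = F*f*(L/D)*(v^2/(2g)).
Q = 32*4.5239/(3600*1000) = 4.021244e-05 m^3/s
A = pi*(22.296e-3/2)^2 = 3.904306e-04 m^2, so v = Q/A = 0.1029951 m/s
hf = 0.3547*0.02*(100/0.022296)*(0.1029951^2/(2*9.81)) = 0.017203 m
Therefore the lateral friction head loss = 0.017203 m.


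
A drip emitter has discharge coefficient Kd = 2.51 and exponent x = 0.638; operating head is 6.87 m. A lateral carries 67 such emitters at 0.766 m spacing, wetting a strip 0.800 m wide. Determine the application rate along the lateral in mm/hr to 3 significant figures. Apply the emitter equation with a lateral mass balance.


Approach: apply the emitter equation with a lateral mass balance, q = Kd*h^x; Q = n*q; rate = Q/(n*spacing*width).
Step 1 — single emitter flow (q = Kd*h^x):
  q = 2.51 * 6.87^0.638 = 8.5833 L/hr
Step 2 — total lateral flow: Q = 67 * 8.5833 = 575.08 L/hr
Step 3 — wetted area: A = 67 * 0.766 * 0.800 = 41.058 m^2
Step 4 — application rate: Q/A = 575.08/41.058 = 14.0 mm/hr
Therefore the application rate along the lateral = 14.0 mm/hr.


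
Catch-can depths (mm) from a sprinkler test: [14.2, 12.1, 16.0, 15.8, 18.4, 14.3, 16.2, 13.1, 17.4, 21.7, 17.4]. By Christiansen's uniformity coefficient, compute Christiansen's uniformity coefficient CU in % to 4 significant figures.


Approach: apply Christiansen's uniformity coefficient, CU = (1 - mean_abs_deviation/mean)*100.
mean = 16.0545 mm
mean |d_i - mean| = 1.96860 mm
CU = (1 - 1.96860/16.0545)*100 = 87.74 %
Therefore Christiansen's uniformity coefficient CU = 87.74 %.


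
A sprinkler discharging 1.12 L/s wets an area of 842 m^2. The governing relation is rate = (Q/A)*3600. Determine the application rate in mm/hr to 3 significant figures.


rate = (1.12 / 842) * 3600 = 4.79 mm/hr
Therefore the application rate = 4.79 mm/hr.


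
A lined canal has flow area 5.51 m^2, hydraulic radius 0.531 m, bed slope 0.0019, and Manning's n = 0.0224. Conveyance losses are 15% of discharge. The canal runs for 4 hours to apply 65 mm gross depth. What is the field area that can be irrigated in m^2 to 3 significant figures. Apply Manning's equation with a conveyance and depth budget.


Approach: apply Manning's equation with a conveyance and depth budget, Q = (1/n)*A*R^(2/3)*S^(1/2); Q_field = Q*(1-loss); Area = Q_field*t/(d/1000).
Step 1 — canal discharge (Manning's equation):
  Q = (1/0.0224) * 5.51 * 0.531^(2/3) * 0.0019^(1/2) = 7.0309 m^3/s
Step 2 — delivered flow: Q_field = 7.0309*(1 - 15/100) = 5.9763 m^3/s
Step 3 — volume delivered: V = 5.9763 * 4*3600 = 86058 m^3
Step 4 — area served: A = V / (depth/1000) = 86058 / 0.065 = 1320000 m^2
Therefore the field area that can be irrigated = 1320000 m^2.


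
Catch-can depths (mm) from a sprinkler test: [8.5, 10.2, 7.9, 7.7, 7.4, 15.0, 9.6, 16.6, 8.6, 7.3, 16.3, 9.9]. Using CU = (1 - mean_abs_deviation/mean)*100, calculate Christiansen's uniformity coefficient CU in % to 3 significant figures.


mean = 10.417 mm
mean |d_i - mean| = 2.7750 mm
CU = (1 - 2.7750/10.417)*100 = 73.4 %
Therefore Christiansen's uniformity coefficient CU = 73.4 %.


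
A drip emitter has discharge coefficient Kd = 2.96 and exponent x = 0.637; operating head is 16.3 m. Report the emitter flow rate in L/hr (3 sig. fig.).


Approach: apply the emitter characteristic equation, q = Kd * h^x.
q = 2.96 * 16.3^0.637 = 17.5 L/hr
Therefore the emitter flow rate = 17.5 L/hr.


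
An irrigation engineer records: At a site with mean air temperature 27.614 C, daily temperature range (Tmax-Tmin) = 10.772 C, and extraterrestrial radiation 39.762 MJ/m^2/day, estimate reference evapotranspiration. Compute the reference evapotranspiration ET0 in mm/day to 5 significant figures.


Approach: apply the Hargreaves-Samani method, ET0 = 0.0023*(Tmean+17.8)*sqrt(Tmax-Tmin)*0.408*Ra.
ET0 = 0.0023*(27.614+17.8)*sqrt(10.772)*0.408*39.762 = 5.5615 mm/day
Therefore the reference evapotranspiration ET0 = 5.5615 mm/day.


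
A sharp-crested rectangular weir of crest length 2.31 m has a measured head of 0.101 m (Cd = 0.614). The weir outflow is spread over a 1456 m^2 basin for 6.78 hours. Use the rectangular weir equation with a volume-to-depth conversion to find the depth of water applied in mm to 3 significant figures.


Approach: apply the rectangular weir equation with a volume-to-depth conversion, Q = (2/3)*Cd*L*sqrt(2g)*H^1.5; d = Q*t/A * 1000.
Step 1 — weir discharge:
  Q = (2/3)*0.614*2.31*sqrt(2*9.81)*0.101^1.5 = 0.13444 m^3/s
Step 2 — volume: V = 0.13444 * 6.78*3600 = 3281.4 m^3
Step 3 — depth: d = V/A * 1000 = 3281.4/1456 * 1000 = 2250 mm
Therefore the depth of water applied = 2250 mm.


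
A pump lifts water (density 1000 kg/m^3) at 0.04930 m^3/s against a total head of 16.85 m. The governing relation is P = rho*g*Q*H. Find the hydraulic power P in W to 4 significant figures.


P = 1000 * 9.81 * 0.04930 * 16.85 = 8149 W
Therefore the hydraulic power P = 8149 W.


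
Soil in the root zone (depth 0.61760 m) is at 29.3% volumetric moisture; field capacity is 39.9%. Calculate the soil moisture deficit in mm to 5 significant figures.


Approach: apply the soil moisture deficit relation, SMD = (FC - theta)/100 * depth * 1000.
SMD = (39.9 - 29.3)/100 * 0.61760 * 1000 = 65.466 mm
Therefore the soil moisture deficit = 65.466 mm.


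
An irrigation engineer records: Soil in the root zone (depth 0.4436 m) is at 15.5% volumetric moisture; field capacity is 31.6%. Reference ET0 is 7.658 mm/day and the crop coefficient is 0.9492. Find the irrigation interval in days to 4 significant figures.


Approach: apply soil-water budget scheduling, SMD = (FC-theta)/100*depth*1000; ETc = ET0*Kc; interval = SMD/ETc.
Step 1 — soil moisture deficit:
  SMD = (31.6 - 15.5)/100 * 0.4436 * 1000 = 71.4196 mm
Step 2 — daily crop ET (ETc = ET0*Kc):
  ETc = 7.658 * 0.9492 = 7.26897 mm/day
Step 3 — irrigation interval (SMD/ETc):
  interval = 71.4196 / 7.26897 = 9.825 days
Therefore the irrigation interval = 9.825 days.


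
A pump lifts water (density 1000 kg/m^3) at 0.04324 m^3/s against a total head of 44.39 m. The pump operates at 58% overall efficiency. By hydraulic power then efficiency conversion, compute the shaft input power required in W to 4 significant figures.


Approach: apply hydraulic power then efficiency conversion, P = rho*g*Q*H; P_in = P/eta.
Step 1 — hydraulic power (P = rho*g*Q*H):
  P = 1000 * 9.81 * 0.04324 * 44.39 = 18829.5 W
Step 2 — input power: P_in = P/eta = 18829.5 / 0.58 = 32460 W
Therefore the shaft input power required = 32460 W.


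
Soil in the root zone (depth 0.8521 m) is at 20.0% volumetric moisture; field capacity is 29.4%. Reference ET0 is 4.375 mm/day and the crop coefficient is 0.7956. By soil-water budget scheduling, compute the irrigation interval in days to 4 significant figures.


Approach: apply soil-water budget scheduling, SMD = (FC-theta)/100*depth*1000; ETc = ET0*Kc; interval = SMD/ETc.
Step 1 — soil moisture deficit:
  SMD = (29.4 - 20.0)/100 * 0.8521 * 1000 = 80.0974 mm
Step 2 — daily crop ET (ETc = ET0*Kc):
  ETc = 4.375 * 0.7956 = 3.48075 mm/day
Step 3 — irrigation interval (SMD/ETc):
  interval = 80.0974 / 3.48075 = 23.01 days
Therefore the irrigation interval = 23.01 days.


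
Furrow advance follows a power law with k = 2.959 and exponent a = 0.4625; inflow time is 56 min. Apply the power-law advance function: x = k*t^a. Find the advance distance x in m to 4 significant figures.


x = 2.959 * 56^0.4625 = 19.04 m
Therefore the advance distance x = 19.04 m.


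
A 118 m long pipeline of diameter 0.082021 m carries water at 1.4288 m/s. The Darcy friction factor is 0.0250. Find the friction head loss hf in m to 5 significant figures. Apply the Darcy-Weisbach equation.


Approach: apply the Darcy-Weisbach equation, hf = f*(L/D)*(v^2/(2g)).
hf = 0.0250 * (118/0.082021) * (1.4288^2 / (2*9.81))
hf = 3.7423 m
Therefore the friction head loss hf = 3.7423 m.


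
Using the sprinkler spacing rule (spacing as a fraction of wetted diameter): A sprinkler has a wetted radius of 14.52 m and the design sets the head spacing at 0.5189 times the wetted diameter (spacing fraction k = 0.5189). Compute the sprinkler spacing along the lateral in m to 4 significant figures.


Approach: apply the sprinkler spacing rule (spacing as a fraction of wetted diameter), S = k*(2*R).
S = 0.5189 * (2 * 14.52) = 15.07 m
Therefore the sprinkler spacing along the lateral = 15.07 m.


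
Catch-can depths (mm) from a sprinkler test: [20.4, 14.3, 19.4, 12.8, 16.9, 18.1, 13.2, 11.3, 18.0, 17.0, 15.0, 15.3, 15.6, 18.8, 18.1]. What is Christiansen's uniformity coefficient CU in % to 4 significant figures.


Approach: apply Christiansen's uniformity coefficient, CU = (1 - mean_abs_deviation/mean)*100.
mean = 16.2800 mm
mean |d_i - mean| = 2.19467 mm
CU = (1 - 2.19467/16.2800)*100 = 86.52 %
Therefore Christiansen's uniformity coefficient CU = 86.52 %.


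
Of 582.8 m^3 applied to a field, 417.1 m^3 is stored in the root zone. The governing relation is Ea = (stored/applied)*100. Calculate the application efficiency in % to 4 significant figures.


Ea = (417.1/582.8)*100 = 71.57 %
Therefore the application efficiency = 71.57 %.


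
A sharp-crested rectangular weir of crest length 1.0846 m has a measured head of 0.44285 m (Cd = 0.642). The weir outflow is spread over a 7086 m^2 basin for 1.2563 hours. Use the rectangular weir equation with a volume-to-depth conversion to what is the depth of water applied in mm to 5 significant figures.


Approach: apply the rectangular weir equation with a volume-to-depth conversion, Q = (2/3)*Cd*L*sqrt(2g)*H^1.5; d = Q*t/A * 1000.
Step 1 — weir discharge:
  Q = (2/3)*0.642*1.0846*sqrt(2*9.81)*0.44285^1.5 = 0.6059654 m^3/s
Step 2 — volume: V = 0.6059654 * 1.2563*3600 = 2740.588 m^3
Step 3 — depth: d = V/A * 1000 = 2740.588/7086 * 1000 = 386.76 mm
Therefore the depth of water applied = 386.76 mm.


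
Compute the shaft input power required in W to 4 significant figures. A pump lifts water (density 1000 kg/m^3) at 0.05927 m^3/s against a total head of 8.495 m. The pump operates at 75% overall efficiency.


Approach: apply hydraulic power then efficiency conversion, P = rho*g*Q*H; P_in = P/eta.
Step 1 — hydraulic power (P = rho*g*Q*H):
  P = 1000 * 9.81 * 0.05927 * 8.495 = 4939.32 W
Step 2 — input power: P_in = P/eta = 4939.32 / 0.75 = 6586 W
Therefore the shaft input power required = 6586 W.


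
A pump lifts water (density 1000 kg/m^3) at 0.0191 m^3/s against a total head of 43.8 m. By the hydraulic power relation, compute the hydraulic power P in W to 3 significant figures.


Approach: apply the hydraulic power relation, P = rho*g*Q*H.
P = 1000 * 9.81 * 0.0191 * 43.8 = 8210 W
Therefore the hydraulic power P = 8210 W.


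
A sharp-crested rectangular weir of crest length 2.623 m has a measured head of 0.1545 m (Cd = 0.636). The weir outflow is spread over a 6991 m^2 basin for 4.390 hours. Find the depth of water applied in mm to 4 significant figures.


Approach: apply the rectangular weir equation with a volume-to-depth conversion, Q = (2/3)*Cd*L*sqrt(2g)*H^1.5; d = Q*t/A * 1000.
Step 1 — weir discharge:
  Q = (2/3)*0.636*2.623*sqrt(2*9.81)*0.1545^1.5 = 0.299162 m^3/s
Step 2 — volume: V = 0.299162 * 4.390*3600 = 4727.96 m^3
Step 3 — depth: d = V/A * 1000 = 4727.96/6991 * 1000 = 676.3 mm
Therefore the depth of water applied = 676.3 mm.


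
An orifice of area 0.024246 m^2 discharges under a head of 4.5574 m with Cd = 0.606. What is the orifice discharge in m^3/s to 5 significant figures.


Approach: apply the orifice equation, Q = Cd*A*sqrt(2*g*h).
Q = 0.606 * 0.024246 * sqrt(2*9.81*4.5574) = 0.13894 m^3/s
Therefore the orifice discharge = 0.13894 m^3/s.


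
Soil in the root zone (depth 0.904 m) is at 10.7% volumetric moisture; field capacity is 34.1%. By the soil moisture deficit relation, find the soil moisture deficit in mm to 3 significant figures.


Approach: apply the soil moisture deficit relation, SMD = (FC - theta)/100 * depth * 1000.
SMD = (34.1 - 10.7)/100 * 0.904 * 1000 = 212 mm
Therefore the soil moisture deficit = 212 mm.


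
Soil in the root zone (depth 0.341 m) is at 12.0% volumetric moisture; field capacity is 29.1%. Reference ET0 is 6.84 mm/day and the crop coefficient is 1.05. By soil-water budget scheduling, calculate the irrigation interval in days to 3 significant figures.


Approach: apply soil-water budget scheduling, SMD = (FC-theta)/100*depth*1000; ETc = ET0*Kc; interval = SMD/ETc.
Step 1 — soil moisture deficit:
  SMD = (29.1 - 12.0)/100 * 0.341 * 1000 = 58.311 mm
Step 2 — daily crop ET (ETc = ET0*Kc):
  ETc = 6.84 * 1.05 = 7.1820 mm/day
Step 3 — irrigation interval (SMD/ETc):
  interval = 58.311 / 7.1820 = 8.12 days
Therefore the irrigation interval = 8.12 days.


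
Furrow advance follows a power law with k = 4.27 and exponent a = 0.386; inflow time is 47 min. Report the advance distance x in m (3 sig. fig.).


Approach: apply the power-law advance function, x = k*t^a.
x = 4.27 * 47^0.386 = 18.9 m
Therefore the advance distance x = 18.9 m.


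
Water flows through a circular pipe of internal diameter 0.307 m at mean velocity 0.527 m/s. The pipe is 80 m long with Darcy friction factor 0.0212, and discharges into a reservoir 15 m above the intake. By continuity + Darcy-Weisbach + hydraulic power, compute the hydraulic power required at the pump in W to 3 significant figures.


Approach: apply continuity + Darcy-Weisbach + hydraulic power, Q = A*v; hf = f*(L/D)*(v^2/(2g)); H = static + hf; P = rho*g*Q*H.
Step 1 — flow rate (continuity, Q = A*v):
  A = pi*(0.307/2)^2 = 0.074023 m^2
  Q = 0.074023 * 0.527 = 0.039010 m^3/s
Step 2 — friction head loss (Darcy-Weisbach):
  hf = 0.0212 * (80/0.307) * (0.527^2 / (2*9.81))
  hf = 0.078201 m
Step 3 — total head: H = 15 + 0.078201 = 15.078 m
Step 4 — hydraulic power (P = rho*g*Q*H):
  P = 1000 * 9.81 * 0.039010 * 15.078 = 5770 W
Therefore the hydraulic power required at the pump = 5770 W.


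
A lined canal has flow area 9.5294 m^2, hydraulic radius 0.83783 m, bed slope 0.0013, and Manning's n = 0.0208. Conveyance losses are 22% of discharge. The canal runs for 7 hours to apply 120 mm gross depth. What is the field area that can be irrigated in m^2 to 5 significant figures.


Approach: apply Manning's equation with a conveyance and depth budget, Q = (1/n)*A*R^(2/3)*S^(1/2); Q_field = Q*(1-loss); Area = Q_field*t/(d/1000).
Step 1 — canal discharge (Manning's equation):
  Q = (1/0.0208) * 9.5294 * 0.83783^(2/3) * 0.0013^(1/2) = 14.68062 m^3/s
Step 2 — delivered flow: Q_field = 14.68062*(1 - 22/100) = 11.45089 m^3/s
Step 3 — volume delivered: V = 11.45089 * 7*3600 = 288562.3 m^3
Step 4 — area served: A = V / (depth/1000) = 288562.3 / 0.12 = 2404700 m^2
Therefore the field area that can be irrigated = 2404700 m^2.


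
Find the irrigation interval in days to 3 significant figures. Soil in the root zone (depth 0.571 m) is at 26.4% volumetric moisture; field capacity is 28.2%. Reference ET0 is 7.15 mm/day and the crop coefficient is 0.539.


Approach: apply soil-water budget scheduling, SMD = (FC-theta)/100*depth*1000; ETc = ET0*Kc; interval = SMD/ETc.
Step 1 — soil moisture deficit:
  SMD = (28.2 - 26.4)/100 * 0.571 * 1000 = 10.278 mm
Step 2 — daily crop ET (ETc = ET0*Kc):
  ETc = 7.15 * 0.539 = 3.8539 mm/day
Step 3 — irrigation interval (SMD/ETc):
  interval = 10.278 / 3.8539 = 2.67 days
Therefore the irrigation interval = 2.67 days.


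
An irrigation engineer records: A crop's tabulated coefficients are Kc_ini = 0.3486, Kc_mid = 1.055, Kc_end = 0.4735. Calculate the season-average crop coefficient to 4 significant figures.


Approach: apply a simple seasonal average, Kc_avg = (Kc_ini + Kc_mid + Kc_end)/3.
Kc_avg = (0.3486 + 1.055 + 0.4735)/3 = 0.6257
Therefore the season-average crop coefficient = 0.6257.


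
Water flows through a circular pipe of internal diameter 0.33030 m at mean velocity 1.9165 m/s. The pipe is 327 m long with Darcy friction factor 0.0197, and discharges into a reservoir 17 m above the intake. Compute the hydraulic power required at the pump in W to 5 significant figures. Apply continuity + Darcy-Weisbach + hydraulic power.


Approach: apply continuity + Darcy-Weisbach + hydraulic power, Q = A*v; hf = f*(L/D)*(v^2/(2g)); H = static + hf; P = rho*g*Q*H.
Step 1 — flow rate (continuity, Q = A*v):
  A = pi*(0.33030/2)^2 = 0.08568544 m^2
  Q = 0.08568544 * 1.9165 = 0.1642161 m^3/s
Step 2 — friction head loss (Darcy-Weisbach):
  hf = 0.0197 * (327/0.33030) * (1.9165^2 / (2*9.81))
  hf = 3.651103 m
Step 3 — total head: H = 17 + 3.651103 = 20.65110 m
Step 4 — hydraulic power (P = rho*g*Q*H):
  P = 1000 * 9.81 * 0.1642161 * 20.65110 = 33268 W
Therefore the hydraulic power required at the pump = 33268 W.


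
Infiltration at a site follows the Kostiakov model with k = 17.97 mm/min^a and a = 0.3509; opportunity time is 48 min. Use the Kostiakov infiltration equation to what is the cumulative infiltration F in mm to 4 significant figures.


Approach: apply the Kostiakov infiltration equation, F = k*t^a.
F = 17.97 * 48^0.3509 = 69.90 mm
Therefore the cumulative infiltration F = 69.90 mm.


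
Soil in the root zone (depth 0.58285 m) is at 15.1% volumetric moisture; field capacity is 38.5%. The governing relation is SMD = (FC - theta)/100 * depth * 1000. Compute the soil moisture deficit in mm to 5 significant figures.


SMD = (38.5 - 15.1)/100 * 0.58285 * 1000 = 136.39 mm
Therefore the soil moisture deficit = 136.39 mm.


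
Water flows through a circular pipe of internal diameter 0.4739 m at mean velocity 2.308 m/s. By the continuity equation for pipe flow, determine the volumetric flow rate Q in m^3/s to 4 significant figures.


Approach: apply the continuity equation for pipe flow, Q = A * v with A = pi*(D/2)^2.
A = pi*(0.4739/2)^2 = 0.176386 m^2
Q = 0.176386 * 2.308 = 0.4071 m^3/s
Therefore the volumetric flow rate Q = 0.4071 m^3/s.


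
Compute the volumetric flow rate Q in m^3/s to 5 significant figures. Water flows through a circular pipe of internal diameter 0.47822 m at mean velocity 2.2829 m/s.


Approach: apply the continuity equation for pipe flow, Q = A * v with A = pi*(D/2)^2.
A = pi*(0.47822/2)^2 = 0.1796161 m^2
Q = 0.1796161 * 2.2829 = 0.41005 m^3/s
Therefore the volumetric flow rate Q = 0.41005 m^3/s.


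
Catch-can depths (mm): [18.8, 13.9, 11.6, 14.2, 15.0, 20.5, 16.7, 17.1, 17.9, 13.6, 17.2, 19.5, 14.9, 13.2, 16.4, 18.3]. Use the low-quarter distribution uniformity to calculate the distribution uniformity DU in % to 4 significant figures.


Approach: apply the low-quarter distribution uniformity, DU = (mean of lowest quarter of readings / overall mean)*100.
sorted lowest 4 of 16: [11.6, 13.2, 13.6, 13.9] -> mean = 13.0750 mm
overall mean = 16.1750 mm
DU = (13.0750/16.1750)*100 = 80.83 %
Therefore the distribution uniformity DU = 80.83 %.


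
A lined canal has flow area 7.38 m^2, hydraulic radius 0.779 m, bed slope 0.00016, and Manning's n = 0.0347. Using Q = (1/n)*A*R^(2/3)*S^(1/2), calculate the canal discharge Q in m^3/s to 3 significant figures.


Q = (1/0.0347) * 7.38 * 0.779^(2/3) * 0.00016^(1/2) = 2.28 m^3/s
Therefore the canal discharge Q = 2.28 m^3/s.


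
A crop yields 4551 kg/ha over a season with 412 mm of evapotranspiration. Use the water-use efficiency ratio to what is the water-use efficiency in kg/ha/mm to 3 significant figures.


Approach: apply the water-use efficiency ratio, WUE = yield/ET.
WUE = 4551 / 412 = 11.0 kg/ha/mm
Therefore the water-use efficiency = 11.0 kg/ha/mm.


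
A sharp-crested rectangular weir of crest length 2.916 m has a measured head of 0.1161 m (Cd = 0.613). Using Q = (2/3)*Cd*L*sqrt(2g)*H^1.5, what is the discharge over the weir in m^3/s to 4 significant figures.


Q = (2/3)*0.613*2.916*sqrt(2*9.81)*0.1161^1.5 = 0.2088 m^3/s
Therefore the discharge over the weir = 0.2088 m^3/s.


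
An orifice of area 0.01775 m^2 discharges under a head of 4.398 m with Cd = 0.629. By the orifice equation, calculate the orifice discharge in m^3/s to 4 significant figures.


Approach: apply the orifice equation, Q = Cd*A*sqrt(2*g*h).
Q = 0.629 * 0.01775 * sqrt(2*9.81*4.398) = 0.1037 m^3/s
Therefore the orifice discharge = 0.1037 m^3/s.


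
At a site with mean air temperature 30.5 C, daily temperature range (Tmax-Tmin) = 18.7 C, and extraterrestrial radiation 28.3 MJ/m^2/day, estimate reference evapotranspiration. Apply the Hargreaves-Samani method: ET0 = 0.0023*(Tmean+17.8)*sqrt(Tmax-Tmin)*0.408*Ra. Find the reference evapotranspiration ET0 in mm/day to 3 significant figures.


ET0 = 0.0023*(30.5+17.8)*sqrt(18.7)*0.408*28.3 = 5.55 mm/day
Therefore the reference evapotranspiration ET0 = 5.55 mm/day.


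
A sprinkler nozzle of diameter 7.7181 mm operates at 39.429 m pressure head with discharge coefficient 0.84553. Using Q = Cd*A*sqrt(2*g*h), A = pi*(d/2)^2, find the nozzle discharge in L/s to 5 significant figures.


A = pi*(7.7181e-3/2)^2 = 4.678544e-05 m^2
Q = 0.84553 * 4.678544e-05 * sqrt(2*9.81*39.429) * 1000 = 1.1003 L/s
Therefore the nozzle discharge = 1.1003 L/s.


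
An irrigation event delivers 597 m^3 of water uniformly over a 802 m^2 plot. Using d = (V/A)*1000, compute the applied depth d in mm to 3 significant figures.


d = (597 / 802) * 1000 = 744 mm
Therefore the applied depth d = 744 mm.


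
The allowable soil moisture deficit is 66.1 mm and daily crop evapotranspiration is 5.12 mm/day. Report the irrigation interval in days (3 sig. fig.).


Approach: apply the irrigation interval relation, interval = SMD / ETc.
interval = 66.1 / 5.12 = 12.9 days
Therefore the irrigation interval = 12.9 days.


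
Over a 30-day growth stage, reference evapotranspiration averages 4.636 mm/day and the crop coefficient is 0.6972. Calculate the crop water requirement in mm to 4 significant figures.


Approach: apply the crop water requirement relation, CWR = ET0 * Kc * days.
CWR = 4.636 * 0.6972 * 30 = 96.97 mm
Therefore the crop water requirement = 96.97 mm.


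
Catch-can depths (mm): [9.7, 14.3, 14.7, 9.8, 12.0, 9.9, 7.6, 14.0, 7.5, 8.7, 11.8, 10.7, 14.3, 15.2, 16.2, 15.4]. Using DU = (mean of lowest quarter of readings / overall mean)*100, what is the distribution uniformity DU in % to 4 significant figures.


sorted lowest 4 of 16: [7.5, 7.6, 8.7, 9.7] -> mean = 8.37500 mm
overall mean = 11.9875 mm
DU = (8.37500/11.9875)*100 = 69.86 %
Therefore the distribution uniformity DU = 69.86 %.


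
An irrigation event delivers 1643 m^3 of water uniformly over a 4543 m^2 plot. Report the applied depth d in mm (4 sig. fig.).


Approach: apply depth from volume over area, d = (V/A)*1000.
d = (1643 / 4543) * 1000 = 361.7 mm
Therefore the applied depth d = 361.7 mm.


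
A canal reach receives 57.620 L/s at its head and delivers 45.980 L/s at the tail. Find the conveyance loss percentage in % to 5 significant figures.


Approach: apply the conveyance loss ratio, loss% = ((Q_head - Q_tail)/Q_head)*100.
loss = ((57.620 - 45.980)/57.620)*100 = 20.201 %
Therefore the conveyance loss percentage = 20.201 %.


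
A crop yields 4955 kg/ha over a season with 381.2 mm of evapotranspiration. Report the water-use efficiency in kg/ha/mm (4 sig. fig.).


Approach: apply the water-use efficiency ratio, WUE = yield/ET.
WUE = 4955 / 381.2 = 13.00 kg/ha/mm
Therefore the water-use efficiency = 13.00 kg/ha/mm.


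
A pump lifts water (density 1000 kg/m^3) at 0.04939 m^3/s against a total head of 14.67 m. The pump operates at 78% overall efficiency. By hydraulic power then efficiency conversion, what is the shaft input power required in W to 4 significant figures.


Approach: apply hydraulic power then efficiency conversion, P = rho*g*Q*H; P_in = P/eta.
Step 1 — hydraulic power (P = rho*g*Q*H):
  P = 1000 * 9.81 * 0.04939 * 14.67 = 7107.85 W
Step 2 — input power: P_in = P/eta = 7107.85 / 0.78 = 9113 W
Therefore the shaft input power required = 9113 W.


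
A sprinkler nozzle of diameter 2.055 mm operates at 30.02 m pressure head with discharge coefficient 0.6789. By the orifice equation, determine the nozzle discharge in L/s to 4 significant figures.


Approach: apply the orifice equation, Q = Cd*A*sqrt(2*g*h), A = pi*(d/2)^2.
A = pi*(2.055e-3/2)^2 = 3.31676e-06 m^2
Q = 0.6789 * 3.31676e-06 * sqrt(2*9.81*30.02) * 1000 = 0.05465 L/s
Therefore the nozzle discharge = 0.05465 L/s.


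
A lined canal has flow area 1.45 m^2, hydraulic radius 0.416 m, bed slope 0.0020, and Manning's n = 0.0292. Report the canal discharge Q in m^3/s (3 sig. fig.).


Approach: apply Manning's equation, Q = (1/n)*A*R^(2/3)*S^(1/2).
Q = (1/0.0292) * 1.45 * 0.416^(2/3) * 0.0020^(1/2) = 1.24 m^3/s
Therefore the canal discharge Q = 1.24 m^3/s.


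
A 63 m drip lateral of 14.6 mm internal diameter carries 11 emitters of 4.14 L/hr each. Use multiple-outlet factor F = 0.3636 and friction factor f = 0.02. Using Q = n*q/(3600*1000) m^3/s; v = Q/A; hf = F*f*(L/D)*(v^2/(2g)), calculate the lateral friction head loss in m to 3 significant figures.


Q = 11*4.14/(3600*1000) = 1.2650e-05 m^3/s
A = pi*(14.6e-3/2)^2 = 1.6742e-04 m^2, so v = Q/A = 0.075561 m/s
hf = 0.3636*0.02*(63/0.0146)*(0.075561^2/(2*9.81)) = 0.00913 m
Therefore the lateral friction head loss = 0.00913 m.


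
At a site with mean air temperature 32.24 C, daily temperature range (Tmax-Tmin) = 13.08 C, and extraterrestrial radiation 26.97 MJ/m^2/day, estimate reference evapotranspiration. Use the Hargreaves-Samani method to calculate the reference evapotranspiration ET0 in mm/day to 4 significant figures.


Approach: apply the Hargreaves-Samani method, ET0 = 0.0023*(Tmean+17.8)*sqrt(Tmax-Tmin)*0.408*Ra.
ET0 = 0.0023*(32.24+17.8)*sqrt(13.08)*0.408*26.97 = 4.580 mm/day
Therefore the reference evapotranspiration ET0 = 4.580 mm/day.
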